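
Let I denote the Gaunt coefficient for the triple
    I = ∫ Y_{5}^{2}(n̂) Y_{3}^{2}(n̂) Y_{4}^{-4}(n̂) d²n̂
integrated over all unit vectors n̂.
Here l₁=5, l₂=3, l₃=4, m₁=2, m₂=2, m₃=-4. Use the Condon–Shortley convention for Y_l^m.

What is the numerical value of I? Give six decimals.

Checks pass: Σm=0; 12 even; l₃=4∈[2,8].
(2·5+1)(2·3+1)(2·4+1) = 693
Δ: 4! 6! 2! / 13! → 1/180180
sum: t=1:−1/576 t=2:+1/144 t=3:−1/576 = 1/288
3j²(5 3 4; 0 0 0) = Δ·Π!·Σ² = 20/1001  (sign +1)
sum: t=3:−1/8640 = -1/8640
3j²(5 3 4; 2 2 -4) = Δ·Π!·Σ² = 14/1287  (sign -1)
combine: 4πI² = 693·20/1001·14/1287 = 280/1859
take √, sign -1: I = -0.10947990

-0.109480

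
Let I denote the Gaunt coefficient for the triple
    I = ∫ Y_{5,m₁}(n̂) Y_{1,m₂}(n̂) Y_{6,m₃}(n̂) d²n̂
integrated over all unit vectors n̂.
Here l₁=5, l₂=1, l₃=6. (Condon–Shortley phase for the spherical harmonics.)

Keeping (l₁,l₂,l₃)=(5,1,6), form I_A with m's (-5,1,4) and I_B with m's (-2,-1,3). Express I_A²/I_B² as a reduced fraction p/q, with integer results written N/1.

1/36

Same 5,1,6: normalisation and zero-m 3j drop out of the ratio.
A: Δ: 0! 10! 2! / 13! → 1/858; sum: t=0:+1/7257600 = 1/7257600; 3j²(5 1 6; -5 1 4) = Δ·Π!·Σ² = 1/858  (sign +1)
B: Δ: 0! 10! 2! / 13! → 1/858; sum: t=0:+1/60480 = 1/60480; 3j²(5 1 6; -2 -1 3) = Δ·Π!·Σ² = 6/143  (sign -1)
I_A²/I_B² = (1/858)/(6/143) = 1/36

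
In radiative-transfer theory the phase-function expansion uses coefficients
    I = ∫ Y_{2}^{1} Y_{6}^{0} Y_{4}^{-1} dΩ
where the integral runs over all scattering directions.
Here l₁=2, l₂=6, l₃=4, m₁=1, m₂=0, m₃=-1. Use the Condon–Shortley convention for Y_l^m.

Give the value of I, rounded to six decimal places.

0.174223

Checks pass: Σm=0; 12 even; l₃=4∈[4,8].
(2·2+1)(2·6+1)(2·4+1) = 585
Δ: 4! 0! 8! / 13! → 1/6435
sum: t=2:+1/2304 = 1/2304
3j²(2 6 4; 0 0 0) = Δ·Π!·Σ² = 5/143  (sign +1)
sum: t=1:−1/4320 = -1/4320
3j²(2 6 4; 1 0 -1) = Δ·Π!·Σ² = 8/429  (sign +1)
combine: 4πI² = 585·5/143·8/429 = 600/1573
take √, sign +1: I = 0.17422334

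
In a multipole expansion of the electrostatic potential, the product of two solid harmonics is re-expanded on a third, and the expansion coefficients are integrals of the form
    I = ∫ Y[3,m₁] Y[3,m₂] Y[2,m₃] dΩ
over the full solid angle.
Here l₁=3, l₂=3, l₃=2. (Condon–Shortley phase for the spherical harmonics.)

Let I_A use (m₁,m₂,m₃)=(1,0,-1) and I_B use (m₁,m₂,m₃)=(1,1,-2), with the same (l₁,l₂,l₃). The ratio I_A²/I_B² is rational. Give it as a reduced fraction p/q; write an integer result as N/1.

1/12

l's match ⇒ only the (l;m) 3-j factors differ between A and B.
A: triangle coeff Δ(3,3,2) = 1/3780; Σ_t [1,2]: t=1:−1/12 t=2:+1/8 = 1/24; (3j)²=1/210 [(3 3 2; 1 0 -1)], sign=-1
B: triangle coeff Δ(3,3,2) = 1/3780; Σ_t [2,2]: t=2:+1/16 = 1/16; (3j)²=2/35 [(3 3 2; 1 1 -2)], sign=+1
I_A²/I_B² = (1/210)/(2/35) = 1/12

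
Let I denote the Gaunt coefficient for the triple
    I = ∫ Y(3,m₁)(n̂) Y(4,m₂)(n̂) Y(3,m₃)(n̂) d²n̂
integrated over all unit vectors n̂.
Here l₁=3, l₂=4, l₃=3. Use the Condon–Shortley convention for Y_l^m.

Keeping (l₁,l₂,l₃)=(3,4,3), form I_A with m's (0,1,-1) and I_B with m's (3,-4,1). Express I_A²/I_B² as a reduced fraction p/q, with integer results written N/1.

Shared (l₁,l₂,l₃)=(3,4,3): N and (l;000)² cancel in I_A²/I_B².
A: Δ = 4!·2!·4!/11! = 1/34650; Racah Σ t=1..3: t=1:−1/288 t=2:+1/24 t=3:−1/48 = 5/288; ⇒ 3j(3 4 3; 0 1 -1)² = 5/462, sgn +1
B: Δ = 4!·2!·4!/11! = 1/34650; Racah Σ t=0..0: t=0:+1/1152 = 1/1152; ⇒ 3j(3 4 3; 3 -4 1)² = 1/33, sgn +1
I_A²/I_B² = (5/462)/(1/33) = 5/14

5/14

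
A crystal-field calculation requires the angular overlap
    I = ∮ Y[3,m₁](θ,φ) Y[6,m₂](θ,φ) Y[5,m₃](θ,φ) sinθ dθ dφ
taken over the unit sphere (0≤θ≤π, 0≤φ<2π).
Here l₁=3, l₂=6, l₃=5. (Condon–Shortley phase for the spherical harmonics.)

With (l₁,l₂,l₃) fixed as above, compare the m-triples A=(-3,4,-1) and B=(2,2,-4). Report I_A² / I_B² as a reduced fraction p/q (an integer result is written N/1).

28/15

l's match ⇒ only the (l;m) 3-j factors differ between A and B.
A: triangle coeff Δ(3,6,5) = 1/675675; Σ_t [4,4]: t=4:+1/69120 = 1/69120; (3j)²=4/143 [(3 6 5; -3 4 -1)], sign=+1
B: triangle coeff Δ(3,6,5) = 1/675675; Σ_t [0,1]: t=0:+1/967680 t=1:−1/60480 = -1/64512; (3j)²=15/1001 [(3 6 5; 2 2 -4)], sign=+1
I_A²/I_B² = (4/143)/(15/1001) = 28/15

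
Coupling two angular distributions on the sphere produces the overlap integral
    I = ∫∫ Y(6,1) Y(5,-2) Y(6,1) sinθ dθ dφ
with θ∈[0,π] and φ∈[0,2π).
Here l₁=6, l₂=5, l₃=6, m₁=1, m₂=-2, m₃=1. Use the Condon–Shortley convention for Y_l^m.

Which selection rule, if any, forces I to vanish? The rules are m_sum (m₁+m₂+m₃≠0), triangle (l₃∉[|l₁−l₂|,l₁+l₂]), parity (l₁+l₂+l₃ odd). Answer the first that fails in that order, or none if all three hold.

Σmᵢ = 0  ✓
l₃∈[|l₁−l₂|,l₁+l₂]=[1,11], have l₃=6  ✓
Σlᵢ = 17 ⇒ odd  ✗

parity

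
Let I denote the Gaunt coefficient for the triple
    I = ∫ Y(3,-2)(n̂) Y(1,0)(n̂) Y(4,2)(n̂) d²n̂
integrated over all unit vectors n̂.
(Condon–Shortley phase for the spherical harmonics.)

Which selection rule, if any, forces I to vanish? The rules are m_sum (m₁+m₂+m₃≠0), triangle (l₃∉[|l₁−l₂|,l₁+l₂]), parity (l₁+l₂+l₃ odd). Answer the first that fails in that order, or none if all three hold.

m₁+m₂+m₃ = -2 + 0 + 2 = 0  ✓
triangle: |3−1|=2 ≤ l₃=4 ≤ 3+1=4  ✓
parity: l₁+l₂+l₃ = 8 is even  ✓

none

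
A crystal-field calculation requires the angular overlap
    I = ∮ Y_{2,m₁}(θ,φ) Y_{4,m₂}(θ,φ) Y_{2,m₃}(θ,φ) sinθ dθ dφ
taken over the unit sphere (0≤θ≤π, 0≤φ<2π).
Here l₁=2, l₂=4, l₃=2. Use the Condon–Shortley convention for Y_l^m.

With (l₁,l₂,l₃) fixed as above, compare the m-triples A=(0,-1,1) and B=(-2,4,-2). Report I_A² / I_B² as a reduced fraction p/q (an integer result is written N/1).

3/7

l's match ⇒ only the (l;m) 3-j factors differ between A and B.
A: triangle coeff Δ(2,4,2) = 1/630; Σ_t [2,2]: t=2:+1/24 = 1/24; (3j)²=1/21 [(2 4 2; 0 -1 1)], sign=-1
B: triangle coeff Δ(2,4,2) = 1/630; Σ_t [4,4]: t=4:+1/576 = 1/576; (3j)²=1/9 [(2 4 2; -2 4 -2)], sign=+1
I_A²/I_B² = (1/21)/(1/9) = 3/7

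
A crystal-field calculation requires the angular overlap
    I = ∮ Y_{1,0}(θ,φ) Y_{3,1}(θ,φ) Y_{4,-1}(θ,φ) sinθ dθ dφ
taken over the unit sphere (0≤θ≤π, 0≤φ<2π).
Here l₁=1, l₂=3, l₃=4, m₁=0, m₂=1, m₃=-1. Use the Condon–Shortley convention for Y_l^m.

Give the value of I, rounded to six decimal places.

Checks pass: Σm=0; 8 even; l₃=4∈[2,4].
(2·1+1)(2·3+1)(2·4+1) = 189
Δ: 0! 2! 6! / 9! → 1/252
sum: t=0:+1/36 = 1/36
3j²(1 3 4; 0 0 0) = Δ·Π!·Σ² = 4/63  (sign +1)
sum: t=0:+1/48 = 1/48
3j²(1 3 4; 0 1 -1) = Δ·Π!·Σ² = 5/84  (sign -1)
combine: 4πI² = 189·4/63·5/84 = 5/7
take √, sign -1: I = -0.23841361

-0.238414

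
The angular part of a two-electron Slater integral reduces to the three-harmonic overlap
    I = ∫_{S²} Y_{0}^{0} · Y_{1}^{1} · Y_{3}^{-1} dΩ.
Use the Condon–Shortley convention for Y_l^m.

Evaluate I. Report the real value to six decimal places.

triangle: need 1≤l₃≤1, have 3; I=0

0.000000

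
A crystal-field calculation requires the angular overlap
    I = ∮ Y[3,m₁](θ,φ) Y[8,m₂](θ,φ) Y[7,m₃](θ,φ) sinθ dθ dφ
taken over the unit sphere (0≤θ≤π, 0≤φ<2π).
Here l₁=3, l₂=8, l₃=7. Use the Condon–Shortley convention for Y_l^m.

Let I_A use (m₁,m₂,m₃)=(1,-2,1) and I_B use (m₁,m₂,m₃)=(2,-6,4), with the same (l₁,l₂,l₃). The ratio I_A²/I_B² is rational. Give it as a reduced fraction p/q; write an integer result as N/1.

2738/4459

Same 3,8,7: normalisation and zero-m 3j drop out of the ratio.
A: Δ: 4! 2! 12! / 19! → 1/5290740; sum: t=0:+1/24883200 t=1:−1/3628800 t=2:+1/7741440 = -37/348364800; 3j²(3 8 7; 1 -2 1) = Δ·Π!·Σ² = 1369/176358  (sign -1)
B: Δ: 4! 2! 12! / 19! → 1/5290740; sum: t=0:+1/174182400 t=1:−1/479001600 = 1/273715200; 3j²(3 8 7; 2 -6 4) = Δ·Π!·Σ² = 49/3876  (sign -1)
I_A²/I_B² = (1369/176358)/(49/3876) = 2738/4459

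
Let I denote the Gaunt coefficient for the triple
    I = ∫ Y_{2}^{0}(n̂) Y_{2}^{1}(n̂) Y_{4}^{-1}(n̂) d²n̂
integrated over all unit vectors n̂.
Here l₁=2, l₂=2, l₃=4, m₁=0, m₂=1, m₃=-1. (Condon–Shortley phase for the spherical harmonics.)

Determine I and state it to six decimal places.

Checks pass: Σm=0; 8 even; l₃=4∈[0,4].
(2·2+1)(2·2+1)(2·4+1) = 225
Δ: 0! 4! 4! / 9! → 1/630
sum: t=0:+1/16 = 1/16
3j²(2 2 4; 0 0 0) = Δ·Π!·Σ² = 2/35  (sign +1)
sum: t=0:+1/24 = 1/24
3j²(2 2 4; 0 1 -1) = Δ·Π!·Σ² = 1/21  (sign -1)
combine: 4πI² = 225·2/35·1/21 = 30/49
take √, sign -1: I = -0.22072812

-0.220728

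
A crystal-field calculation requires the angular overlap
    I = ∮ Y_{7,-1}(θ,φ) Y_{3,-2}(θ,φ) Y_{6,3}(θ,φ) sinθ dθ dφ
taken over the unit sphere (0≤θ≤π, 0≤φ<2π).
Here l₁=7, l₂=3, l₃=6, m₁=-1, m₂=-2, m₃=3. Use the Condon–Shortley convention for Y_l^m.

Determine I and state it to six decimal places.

Rules hold: Σm=0, L=16 even, 4≤6≤10.
N = 15·7·13 = 1365
Δ = 4!·10!·2!/17! = 1/2042040
Racah Σ t=1..3: t=1:−1/207360 t=2:+1/57600 t=3:−1/207360 = 1/129600
⇒ 3j(7 3 6; 0 0 0)² = 168/12155, sgn +1
Racah Σ t=0..1: t=0:+1/1935360 t=1:−1/362880 = -13/5806080
⇒ 3j(7 3 6; -1 -2 3)² = 195/10472, sgn +1
4πI² = N·(3j₀)²·(3jₘ)² = 12285/34969
I = +1·√(0.351311/4π) = 0.16720184

0.167202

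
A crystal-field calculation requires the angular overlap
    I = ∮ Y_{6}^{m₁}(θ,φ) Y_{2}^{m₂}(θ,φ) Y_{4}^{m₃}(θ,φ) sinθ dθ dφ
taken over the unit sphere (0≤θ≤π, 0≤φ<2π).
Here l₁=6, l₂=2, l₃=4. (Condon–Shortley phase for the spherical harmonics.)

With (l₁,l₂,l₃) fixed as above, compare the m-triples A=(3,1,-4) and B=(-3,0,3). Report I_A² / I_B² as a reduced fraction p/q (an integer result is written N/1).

l's match ⇒ only the (l;m) 3-j factors differ between A and B.
A: triangle coeff Δ(6,2,4) = 1/6435; Σ_t [3,3]: t=3:−1/241920 = -1/241920; (3j)²=1/715 [(6 2 4; 3 1 -4)], sign=-1
B: triangle coeff Δ(6,2,4) = 1/6435; Σ_t [2,2]: t=2:+1/20160 = 1/20160; (3j)²=12/715 [(6 2 4; -3 0 3)], sign=-1
I_A²/I_B² = (1/715)/(12/715) = 1/12

1/12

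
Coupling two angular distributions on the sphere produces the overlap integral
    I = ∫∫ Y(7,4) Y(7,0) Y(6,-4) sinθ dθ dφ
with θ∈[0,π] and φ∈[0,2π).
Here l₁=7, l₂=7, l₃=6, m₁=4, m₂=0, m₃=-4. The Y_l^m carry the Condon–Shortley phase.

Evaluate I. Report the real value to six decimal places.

0.012650

Rules hold: Σm=0, L=20 even, 0≤6≤14.
N = 15·15·13 = 2925
Δ = 8!·6!·6!/21! = 1/2444321880
Racah Σ t=1..7: t=1:−1/2612736000 t=2:+1/20736000 t=3:−1/1658880 t=4:+1/746496 t=5:−1/1658880 t=6:+1/20736000 t=7:−1/2612736000 = 1/4354560
⇒ 3j(7 7 6; 0 0 0)² = 1000/138567, sgn +1
Racah Σ t=1..3: t=1:−1/174182400 t=2:+1/20736000 t=3:−1/24883200 = 1/435456000
⇒ 3j(7 7 6; 4 0 -4)² = 2/20995, sgn +1
4πI² = N·(3j₀)²·(3jₘ)² = 30000/14919047
I = +1·√(0.00201085/4π) = 0.01264984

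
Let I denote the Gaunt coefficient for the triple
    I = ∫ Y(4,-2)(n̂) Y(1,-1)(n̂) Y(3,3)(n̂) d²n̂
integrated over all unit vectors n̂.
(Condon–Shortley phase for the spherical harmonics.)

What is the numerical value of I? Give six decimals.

0.061558

Checks pass: Σm=0; 8 even; l₃=3∈[3,5].
(2·4+1)(2·1+1)(2·3+1) = 189
Δ: 2! 6! 0! / 9! → 1/252
sum: t=1:−1/36 = -1/36
3j²(4 1 3; 0 0 0) = Δ·Π!·Σ² = 4/63  (sign +1)
sum: t=0:+1/1440 = 1/1440
3j²(4 1 3; -2 -1 3) = Δ·Π!·Σ² = 1/252  (sign +1)
combine: 4πI² = 189·4/63·1/252 = 1/21
take √, sign +1: I = 0.06155813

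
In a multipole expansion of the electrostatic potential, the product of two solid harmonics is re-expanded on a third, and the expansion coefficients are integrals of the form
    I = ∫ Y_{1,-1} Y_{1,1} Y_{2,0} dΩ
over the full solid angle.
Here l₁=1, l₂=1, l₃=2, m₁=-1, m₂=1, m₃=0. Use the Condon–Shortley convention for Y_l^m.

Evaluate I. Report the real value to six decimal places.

0.126157

Checks pass: Σm=0; 4 even; l₃=2∈[0,2].
(2·1+1)(2·1+1)(2·2+1) = 45
Δ: 0! 2! 2! / 5! → 1/30
sum: t=0:+1/1 = 1/1
3j²(1 1 2; 0 0 0) = Δ·Π!·Σ² = 2/15  (sign +1)
sum: t=0:+1/4 = 1/4
3j²(1 1 2; -1 1 0) = Δ·Π!·Σ² = 1/30  (sign +1)
combine: 4πI² = 45·2/15·1/30 = 1/5
take √, sign +1: I = 0.12615663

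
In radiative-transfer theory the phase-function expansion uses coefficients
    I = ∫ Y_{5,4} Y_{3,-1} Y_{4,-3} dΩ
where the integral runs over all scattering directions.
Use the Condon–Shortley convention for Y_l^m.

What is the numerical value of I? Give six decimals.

Rules hold: Σm=0, L=12 even, 2≤4≤8.
N = 11·7·9 = 693
Δ = 4!·6!·2!/13! = 1/180180
Racah Σ t=1..3: t=1:−1/576 t=2:+1/144 t=3:−1/576 = 1/288
⇒ 3j(5 3 4; 0 0 0)² = 20/1001, sgn +1
Racah Σ t=0..1: t=0:+1/5760 t=1:−1/4320 = -1/17280
⇒ 3j(5 3 4; 4 -1 -3)² = 7/4290, sgn +1
4πI² = N·(3j₀)²·(3jₘ)² = 42/1859
I = +1·√(0.0225928/4π) = 0.04240138

0.042401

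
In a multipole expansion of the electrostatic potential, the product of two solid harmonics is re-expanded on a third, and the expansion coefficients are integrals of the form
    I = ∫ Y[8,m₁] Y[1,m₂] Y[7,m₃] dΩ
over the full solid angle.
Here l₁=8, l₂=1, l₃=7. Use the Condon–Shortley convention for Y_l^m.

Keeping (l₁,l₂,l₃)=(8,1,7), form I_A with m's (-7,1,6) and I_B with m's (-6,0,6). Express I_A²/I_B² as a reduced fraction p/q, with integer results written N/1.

15/4

l's match ⇒ only the (l;m) 3-j factors differ between A and B.
A: triangle coeff Δ(8,1,7) = 1/2040; Σ_t [2,2]: t=2:+1/12454041600 = 1/12454041600; (3j)²=7/136 [(8 1 7; -7 1 6)], sign=-1
B: triangle coeff Δ(8,1,7) = 1/2040; Σ_t [1,1]: t=1:−1/6227020800 = -1/6227020800; (3j)²=7/510 [(8 1 7; -6 0 6)], sign=+1
I_A²/I_B² = (7/136)/(7/510) = 15/4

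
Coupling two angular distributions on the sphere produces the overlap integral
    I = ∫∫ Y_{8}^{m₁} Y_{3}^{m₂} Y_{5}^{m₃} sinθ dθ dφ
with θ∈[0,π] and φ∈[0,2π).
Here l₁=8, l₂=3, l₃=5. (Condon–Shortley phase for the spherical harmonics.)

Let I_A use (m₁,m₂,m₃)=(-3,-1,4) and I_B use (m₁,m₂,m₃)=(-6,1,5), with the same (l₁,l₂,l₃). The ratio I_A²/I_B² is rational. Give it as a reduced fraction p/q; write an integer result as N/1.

25/91

Same 8,3,5: normalisation and zero-m 3j drop out of the ratio.
A: Δ: 6! 10! 0! / 17! → 1/136136; sum: t=2:+1/17418240 = 1/17418240; 3j²(8 3 5; -3 -1 4) = Δ·Π!·Σ² = 25/12376  (sign -1)
B: Δ: 6! 10! 0! / 17! → 1/136136; sum: t=4:+1/174182400 = 1/174182400; 3j²(8 3 5; -6 1 5) = Δ·Π!·Σ² = 1/136  (sign +1)
I_A²/I_B² = (25/12376)/(1/136) = 25/91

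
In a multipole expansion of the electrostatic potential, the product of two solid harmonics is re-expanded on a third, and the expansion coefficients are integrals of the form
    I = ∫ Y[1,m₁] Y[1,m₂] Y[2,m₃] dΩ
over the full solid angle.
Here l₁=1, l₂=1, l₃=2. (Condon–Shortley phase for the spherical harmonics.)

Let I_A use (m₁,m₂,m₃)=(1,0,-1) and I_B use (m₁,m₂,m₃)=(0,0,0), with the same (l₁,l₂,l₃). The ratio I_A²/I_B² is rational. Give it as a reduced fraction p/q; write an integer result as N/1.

Shared (l₁,l₂,l₃)=(1,1,2): N and (l;000)² cancel in I_A²/I_B².
A: Δ = 0!·2!·2!/5! = 1/30; Racah Σ t=0..0: t=0:+1/2 = 1/2; ⇒ 3j(1 1 2; 1 0 -1)² = 1/10, sgn -1
B: Δ = 0!·2!·2!/5! = 1/30; Racah Σ t=0..0: t=0:+1/1 = 1/1; ⇒ 3j(1 1 2; 0 0 0)² = 2/15, sgn +1
I_A²/I_B² = (1/10)/(2/15) = 3/4

3/4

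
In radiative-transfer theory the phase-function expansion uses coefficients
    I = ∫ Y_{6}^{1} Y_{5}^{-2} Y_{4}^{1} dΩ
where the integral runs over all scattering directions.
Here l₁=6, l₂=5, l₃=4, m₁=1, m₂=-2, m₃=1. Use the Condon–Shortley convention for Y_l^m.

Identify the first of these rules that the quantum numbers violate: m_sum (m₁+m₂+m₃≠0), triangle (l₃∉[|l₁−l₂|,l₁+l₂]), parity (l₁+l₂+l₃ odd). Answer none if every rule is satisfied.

Σmᵢ = 0  ✓
l₃∈[|l₁−l₂|,l₁+l₂]=[1,11], have l₃=4  ✓
Σlᵢ = 15 ⇒ odd  ✗

parity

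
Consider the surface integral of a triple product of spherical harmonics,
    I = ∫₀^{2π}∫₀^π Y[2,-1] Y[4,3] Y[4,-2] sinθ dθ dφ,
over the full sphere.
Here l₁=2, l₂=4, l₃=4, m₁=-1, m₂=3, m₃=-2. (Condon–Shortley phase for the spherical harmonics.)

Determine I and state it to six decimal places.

Rules hold: Σm=0, L=10 even, 2≤4≤6.
N = 5·9·9 = 405
Δ = 2!·2!·6!/11! = 1/13860
Racah Σ t=0..2: t=0:+1/192 t=1:−1/36 t=2:+1/192 = -5/288
⇒ 3j(2 4 4; 0 0 0)² = 20/693, sgn -1
Racah Σ t=1..2: t=1:−1/1440 t=2:+1/240 = 1/288
⇒ 3j(2 4 4; -1 3 -2)² = 5/132, sgn +1
4πI² = N·(3j₀)²·(3jₘ)² = 375/847
I = -1·√(0.442739/4π) = -0.18770204

-0.187702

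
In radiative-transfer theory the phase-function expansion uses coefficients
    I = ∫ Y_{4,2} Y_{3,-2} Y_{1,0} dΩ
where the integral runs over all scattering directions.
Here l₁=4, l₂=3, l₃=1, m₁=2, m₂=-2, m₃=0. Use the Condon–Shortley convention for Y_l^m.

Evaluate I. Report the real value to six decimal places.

0.213244

Rules hold: Σm=0, L=8 even, 1≤1≤7.
N = 9·7·3 = 189
Δ = 6!·2!·0!/9! = 1/252
Racah Σ t=3..3: t=3:−1/36 = -1/36
⇒ 3j(4 3 1; 0 0 0)² = 4/63, sgn +1
Racah Σ t=1..1: t=1:−1/120 = -1/120
⇒ 3j(4 3 1; 2 -2 0)² = 1/21, sgn +1
4πI² = N·(3j₀)²·(3jₘ)² = 4/7
I = +1·√(0.571429/4π) = 0.21324362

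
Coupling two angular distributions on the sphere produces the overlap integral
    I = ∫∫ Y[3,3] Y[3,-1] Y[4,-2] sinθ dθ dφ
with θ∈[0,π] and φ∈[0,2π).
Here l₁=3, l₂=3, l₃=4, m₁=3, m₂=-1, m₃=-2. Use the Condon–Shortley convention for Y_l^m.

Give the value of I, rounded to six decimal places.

-0.188451

Checks pass: Σm=0; 10 even; l₃=4∈[0,6].
(2·3+1)(2·3+1)(2·4+1) = 441
Δ: 2! 4! 4! / 11! → 1/34650
sum: t=0:+1/72 t=1:−1/16 t=2:+1/72 = -5/144
3j²(3 3 4; 0 0 0) = Δ·Π!·Σ² = 2/77  (sign -1)
sum: t=0:+1/192 = 1/192
3j²(3 3 4; 3 -1 -2) = Δ·Π!·Σ² = 3/77  (sign +1)
combine: 4πI² = 441·2/77·3/77 = 54/121
take √, sign -1: I = -0.18845135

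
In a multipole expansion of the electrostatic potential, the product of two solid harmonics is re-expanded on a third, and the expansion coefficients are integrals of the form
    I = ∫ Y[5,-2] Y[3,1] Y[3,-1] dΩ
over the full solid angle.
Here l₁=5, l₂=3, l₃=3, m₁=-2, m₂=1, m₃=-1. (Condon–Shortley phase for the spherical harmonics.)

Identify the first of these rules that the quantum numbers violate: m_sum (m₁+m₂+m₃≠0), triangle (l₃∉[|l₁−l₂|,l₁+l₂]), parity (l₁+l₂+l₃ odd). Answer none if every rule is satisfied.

m_sum

m₁+m₂+m₃ = -2 + 1 − 1 = -2  ✗
triangle: |5−3|=2 ≤ l₃=3 ≤ 5+3=8
parity: l₁+l₂+l₃ = 11 is odd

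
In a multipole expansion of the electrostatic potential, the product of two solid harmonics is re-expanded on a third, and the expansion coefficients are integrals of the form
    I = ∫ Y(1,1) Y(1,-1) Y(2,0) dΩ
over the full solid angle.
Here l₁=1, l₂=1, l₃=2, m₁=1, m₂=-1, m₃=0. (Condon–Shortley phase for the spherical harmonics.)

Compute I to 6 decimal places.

Checks pass: Σm=0; 4 even; l₃=2∈[0,2].
(2·1+1)(2·1+1)(2·2+1) = 45
Δ: 0! 2! 2! / 5! → 1/30
sum: t=0:+1/1 = 1/1
3j²(1 1 2; 0 0 0) = Δ·Π!·Σ² = 2/15  (sign +1)
sum: t=0:+1/4 = 1/4
3j²(1 1 2; 1 -1 0) = Δ·Π!·Σ² = 1/30  (sign +1)
combine: 4πI² = 45·2/15·1/30 = 1/5
take √, sign +1: I = 0.12615663

0.126157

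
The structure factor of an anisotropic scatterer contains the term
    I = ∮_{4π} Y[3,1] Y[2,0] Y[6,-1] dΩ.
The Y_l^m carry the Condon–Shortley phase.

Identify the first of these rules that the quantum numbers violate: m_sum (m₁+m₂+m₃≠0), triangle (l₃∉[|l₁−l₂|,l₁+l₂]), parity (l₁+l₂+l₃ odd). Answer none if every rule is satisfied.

triangle

m₁+m₂+m₃ = 1 + 0 − 1 = 0  ✓
triangle: |3−2|=1 ≤ l₃=6 ≤ 3+2=5  ✗
parity: l₁+l₂+l₃ = 11 is odd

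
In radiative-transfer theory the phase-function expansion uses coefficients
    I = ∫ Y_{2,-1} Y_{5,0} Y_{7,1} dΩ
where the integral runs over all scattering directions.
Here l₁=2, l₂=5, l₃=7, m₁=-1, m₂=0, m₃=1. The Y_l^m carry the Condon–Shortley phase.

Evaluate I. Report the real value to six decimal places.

Rules hold: Σm=0, L=14 even, 3≤7≤7.
N = 5·11·15 = 825
Δ = 0!·4!·10!/15! = 1/15015
Racah Σ t=0..0: t=0:+1/57600 = 1/57600
⇒ 3j(2 5 7; 0 0 0)² = 21/715, sgn -1
Racah Σ t=0..0: t=0:+1/86400 = 1/86400
⇒ 3j(2 5 7; -1 0 1)² = 16/715, sgn +1
4πI² = N·(3j₀)²·(3jₘ)² = 1008/1859
I = -1·√(0.542227/4π) = -0.20772350

-0.207724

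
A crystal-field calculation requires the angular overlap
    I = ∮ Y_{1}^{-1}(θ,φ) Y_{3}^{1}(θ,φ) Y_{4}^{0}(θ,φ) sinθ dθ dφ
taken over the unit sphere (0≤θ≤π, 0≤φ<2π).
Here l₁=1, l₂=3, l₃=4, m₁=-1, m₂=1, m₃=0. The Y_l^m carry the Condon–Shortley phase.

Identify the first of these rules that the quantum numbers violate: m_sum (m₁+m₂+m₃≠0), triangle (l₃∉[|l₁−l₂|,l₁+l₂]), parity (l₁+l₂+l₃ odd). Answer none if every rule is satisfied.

azimuthal sum: -1 + 1 + 0 = 0  ✓
2 ≤ 4 ≤ 4 (triangle on l)  ✓
L = 1 + 3 + 4 = 8 (even)  ✓

none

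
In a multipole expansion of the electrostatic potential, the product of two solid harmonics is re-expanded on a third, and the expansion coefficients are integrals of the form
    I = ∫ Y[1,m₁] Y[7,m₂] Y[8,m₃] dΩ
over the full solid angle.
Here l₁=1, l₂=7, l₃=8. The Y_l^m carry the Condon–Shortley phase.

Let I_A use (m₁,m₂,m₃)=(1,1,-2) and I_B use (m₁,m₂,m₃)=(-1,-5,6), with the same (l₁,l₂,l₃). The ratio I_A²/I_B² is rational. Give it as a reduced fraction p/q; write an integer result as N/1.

45/91

l's match ⇒ only the (l;m) 3-j factors differ between A and B.
A: triangle coeff Δ(1,7,8) = 1/2040; Σ_t [0,0]: t=0:+1/58060800 = 1/58060800; (3j)²=3/136 [(1 7 8; 1 1 -2)], sign=+1
B: triangle coeff Δ(1,7,8) = 1/2040; Σ_t [0,0]: t=0:+1/1916006400 = 1/1916006400; (3j)²=91/2040 [(1 7 8; -1 -5 6)], sign=+1
I_A²/I_B² = (3/136)/(91/2040) = 45/91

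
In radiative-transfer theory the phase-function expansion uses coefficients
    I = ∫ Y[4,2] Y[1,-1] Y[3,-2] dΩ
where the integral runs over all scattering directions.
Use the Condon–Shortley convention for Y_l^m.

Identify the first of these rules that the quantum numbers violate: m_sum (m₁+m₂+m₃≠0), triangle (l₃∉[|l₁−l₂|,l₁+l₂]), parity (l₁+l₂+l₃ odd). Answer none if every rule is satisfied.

m_sum

m₁+m₂+m₃ = 2 − 1 − 2 = -1  ✗
triangle: |4−1|=3 ≤ l₃=3 ≤ 4+1=5
parity: l₁+l₂+l₃ = 8 is even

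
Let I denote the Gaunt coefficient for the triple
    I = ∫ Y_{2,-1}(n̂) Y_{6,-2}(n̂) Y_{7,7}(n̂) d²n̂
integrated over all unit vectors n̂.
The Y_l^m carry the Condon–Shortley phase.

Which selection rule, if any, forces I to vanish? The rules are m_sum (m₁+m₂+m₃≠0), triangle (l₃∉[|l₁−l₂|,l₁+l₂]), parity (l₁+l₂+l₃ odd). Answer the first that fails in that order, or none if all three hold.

m_sum

Σmᵢ = 4  ✗
l₃∈[|l₁−l₂|,l₁+l₂]=[4,8], have l₃=7
Σlᵢ = 15 ⇒ odd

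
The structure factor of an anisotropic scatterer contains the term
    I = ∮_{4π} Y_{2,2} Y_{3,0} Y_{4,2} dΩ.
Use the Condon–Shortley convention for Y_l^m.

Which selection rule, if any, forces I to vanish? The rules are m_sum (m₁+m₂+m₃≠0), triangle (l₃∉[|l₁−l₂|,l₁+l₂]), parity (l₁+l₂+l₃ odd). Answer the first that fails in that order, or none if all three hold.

m_sum

Σmᵢ = 4  ✗
l₃∈[|l₁−l₂|,l₁+l₂]=[1,5], have l₃=4
Σlᵢ = 9 ⇒ odd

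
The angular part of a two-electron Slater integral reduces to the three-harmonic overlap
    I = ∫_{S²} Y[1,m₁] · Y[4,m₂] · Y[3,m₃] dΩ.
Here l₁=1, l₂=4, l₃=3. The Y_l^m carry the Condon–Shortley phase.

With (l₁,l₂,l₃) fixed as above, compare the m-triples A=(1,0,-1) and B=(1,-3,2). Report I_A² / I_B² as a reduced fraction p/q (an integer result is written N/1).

2/7

l's match ⇒ only the (l;m) 3-j factors differ between A and B.
A: triangle coeff Δ(1,4,3) = 1/252; Σ_t [0,0]: t=0:+1/96 = 1/96; (3j)²=1/42 [(1 4 3; 1 0 -1)], sign=+1
B: triangle coeff Δ(1,4,3) = 1/252; Σ_t [0,0]: t=0:+1/240 = 1/240; (3j)²=1/12 [(1 4 3; 1 -3 2)], sign=-1
I_A²/I_B² = (1/42)/(1/12) = 2/7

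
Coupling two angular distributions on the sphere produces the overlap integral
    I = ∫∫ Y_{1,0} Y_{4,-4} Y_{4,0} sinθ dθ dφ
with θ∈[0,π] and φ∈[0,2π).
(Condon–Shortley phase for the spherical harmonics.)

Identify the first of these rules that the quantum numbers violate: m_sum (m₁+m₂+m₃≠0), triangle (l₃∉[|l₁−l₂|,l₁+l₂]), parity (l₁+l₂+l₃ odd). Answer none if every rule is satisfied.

m₁+m₂+m₃ = 0 − 4 + 0 = -4  ✗
triangle: |1−4|=3 ≤ l₃=4 ≤ 1+4=5
parity: l₁+l₂+l₃ = 9 is odd

m_sum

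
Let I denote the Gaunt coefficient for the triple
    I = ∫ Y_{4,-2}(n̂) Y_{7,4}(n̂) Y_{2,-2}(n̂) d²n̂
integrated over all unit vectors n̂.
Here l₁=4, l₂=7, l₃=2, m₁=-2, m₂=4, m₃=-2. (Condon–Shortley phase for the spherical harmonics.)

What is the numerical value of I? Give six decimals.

0.000000

l₃=2 ∉ [3,11] — triangle fails ⇒ I = 0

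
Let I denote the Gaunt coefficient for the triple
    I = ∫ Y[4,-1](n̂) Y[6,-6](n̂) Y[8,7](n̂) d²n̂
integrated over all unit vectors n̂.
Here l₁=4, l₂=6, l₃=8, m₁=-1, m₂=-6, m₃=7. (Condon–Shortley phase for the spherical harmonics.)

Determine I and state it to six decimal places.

m-sum 0 ✓  L=18 even ✓  2≤8≤10 ✓
Π(2lᵢ+1) = 9×13×17 = 1989
triangle coeff Δ(4,6,8) = 1/23279256
Σ_t [0,2]: t=0:+1/1658880 t=1:−1/518400 t=2:+1/1658880 = -1/1382400
(3j)²=504/46189 [(4 6 8; 0 0 0)], sign=-1
Σ_t [0,0]: t=0:+1/870912000 = 1/870912000
(3j)²=33/1292 [(4 6 8; -1 -6 7)], sign=-1
⇒ 4πI² = 3402/6137
I = (+1)√(3402/6137/(4π)) = 0.21003137

0.210031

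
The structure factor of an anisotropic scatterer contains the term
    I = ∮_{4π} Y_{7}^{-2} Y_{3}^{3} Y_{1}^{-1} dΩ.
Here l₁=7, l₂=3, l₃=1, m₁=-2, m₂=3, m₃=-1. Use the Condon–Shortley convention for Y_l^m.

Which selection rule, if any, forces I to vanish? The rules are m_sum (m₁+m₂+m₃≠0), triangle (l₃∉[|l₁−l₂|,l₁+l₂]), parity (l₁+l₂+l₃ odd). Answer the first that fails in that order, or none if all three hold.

Σmᵢ = 0  ✓
l₃∈[|l₁−l₂|,l₁+l₂]=[4,10], have l₃=1  ✗
Σlᵢ = 11 ⇒ odd

triangle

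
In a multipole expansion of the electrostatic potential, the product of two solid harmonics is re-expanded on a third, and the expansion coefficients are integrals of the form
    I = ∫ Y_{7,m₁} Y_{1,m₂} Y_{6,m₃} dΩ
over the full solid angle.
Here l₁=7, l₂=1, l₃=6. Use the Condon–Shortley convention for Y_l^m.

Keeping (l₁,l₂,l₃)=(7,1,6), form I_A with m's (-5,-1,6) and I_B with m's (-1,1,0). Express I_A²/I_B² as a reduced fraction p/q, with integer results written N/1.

1/28

l's match ⇒ only the (l;m) 3-j factors differ between A and B.
A: triangle coeff Δ(7,1,6) = 1/1365; Σ_t [0,0]: t=0:+1/958003200 = 1/958003200; (3j)²=1/1365 [(7 1 6; -5 -1 6)], sign=+1
B: triangle coeff Δ(7,1,6) = 1/1365; Σ_t [2,2]: t=2:+1/1036800 = 1/1036800; (3j)²=4/195 [(7 1 6; -1 1 0)], sign=+1
I_A²/I_B² = (1/1365)/(4/195) = 1/28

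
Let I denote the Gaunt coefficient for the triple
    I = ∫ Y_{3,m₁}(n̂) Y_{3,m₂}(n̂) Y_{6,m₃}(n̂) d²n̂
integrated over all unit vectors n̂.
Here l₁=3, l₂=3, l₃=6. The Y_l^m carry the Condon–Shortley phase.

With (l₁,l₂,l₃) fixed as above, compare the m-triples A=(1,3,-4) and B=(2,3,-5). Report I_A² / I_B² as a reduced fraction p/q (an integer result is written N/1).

Same 3,3,6: normalisation and zero-m 3j drop out of the ratio.
A: Δ: 0! 6! 6! / 13! → 1/12012; sum: t=0:+1/34560 = 1/34560; 3j²(3 3 6; 1 3 -4) = Δ·Π!·Σ² = 5/286  (sign +1)
B: Δ: 0! 6! 6! / 13! → 1/12012; sum: t=0:+1/86400 = 1/86400; 3j²(3 3 6; 2 3 -5) = Δ·Π!·Σ² = 1/26  (sign -1)
I_A²/I_B² = (5/286)/(1/26) = 5/11

5/11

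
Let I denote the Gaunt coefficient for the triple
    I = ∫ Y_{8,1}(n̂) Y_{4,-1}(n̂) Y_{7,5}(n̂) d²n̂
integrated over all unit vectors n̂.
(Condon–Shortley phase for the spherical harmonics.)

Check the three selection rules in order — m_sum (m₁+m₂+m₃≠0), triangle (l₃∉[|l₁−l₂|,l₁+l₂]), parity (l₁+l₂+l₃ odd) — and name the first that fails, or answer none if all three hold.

m_sum

azimuthal sum: 1 − 1 + 5 = 5  ✗
4 ≤ 7 ≤ 12 (triangle on l)
L = 8 + 4 + 7 = 19 (odd)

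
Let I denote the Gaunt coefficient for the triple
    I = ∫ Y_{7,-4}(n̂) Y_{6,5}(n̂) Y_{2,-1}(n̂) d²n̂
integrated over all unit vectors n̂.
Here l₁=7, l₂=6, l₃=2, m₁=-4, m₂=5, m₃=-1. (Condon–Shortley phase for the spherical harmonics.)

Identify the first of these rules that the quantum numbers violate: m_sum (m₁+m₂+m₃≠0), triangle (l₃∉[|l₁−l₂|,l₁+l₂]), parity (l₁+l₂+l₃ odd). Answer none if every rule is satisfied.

parity

Σmᵢ = 0  ✓
l₃∈[|l₁−l₂|,l₁+l₂]=[1,13], have l₃=2  ✓
Σlᵢ = 15 ⇒ odd  ✗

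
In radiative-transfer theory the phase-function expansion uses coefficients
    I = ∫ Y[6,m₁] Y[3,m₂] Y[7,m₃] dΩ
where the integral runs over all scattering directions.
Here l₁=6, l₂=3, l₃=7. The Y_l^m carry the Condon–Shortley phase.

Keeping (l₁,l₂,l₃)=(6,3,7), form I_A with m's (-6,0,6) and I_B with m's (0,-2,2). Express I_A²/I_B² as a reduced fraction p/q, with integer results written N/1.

Shared (l₁,l₂,l₃)=(6,3,7): N and (l;000)² cancel in I_A²/I_B².
A: Δ = 2!·10!·4!/17! = 1/2042040; Racah Σ t=2..2: t=2:+1/43545600 = 1/43545600; ⇒ 3j(6 3 7; -6 0 6)² = 33/1190, sgn -1
B: Δ = 2!·10!·4!/17! = 1/2042040; Racah Σ t=0..1: t=0:+1/207360 t=1:−1/345600 = 1/518400; ⇒ 3j(6 3 7; 0 -2 2)² = 12/2431, sgn -1
I_A²/I_B² = (33/1190)/(12/2431) = 1573/280

1573/280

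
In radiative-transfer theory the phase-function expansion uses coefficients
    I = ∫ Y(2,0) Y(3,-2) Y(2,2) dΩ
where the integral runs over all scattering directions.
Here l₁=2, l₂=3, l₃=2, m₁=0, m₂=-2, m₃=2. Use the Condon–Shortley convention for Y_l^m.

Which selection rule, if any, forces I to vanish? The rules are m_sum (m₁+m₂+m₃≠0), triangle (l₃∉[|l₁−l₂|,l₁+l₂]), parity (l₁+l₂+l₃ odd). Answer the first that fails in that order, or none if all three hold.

parity

azimuthal sum: 0 − 2 + 2 = 0  ✓
1 ≤ 2 ≤ 5 (triangle on l)  ✓
L = 2 + 3 + 2 = 7 (odd)  ✗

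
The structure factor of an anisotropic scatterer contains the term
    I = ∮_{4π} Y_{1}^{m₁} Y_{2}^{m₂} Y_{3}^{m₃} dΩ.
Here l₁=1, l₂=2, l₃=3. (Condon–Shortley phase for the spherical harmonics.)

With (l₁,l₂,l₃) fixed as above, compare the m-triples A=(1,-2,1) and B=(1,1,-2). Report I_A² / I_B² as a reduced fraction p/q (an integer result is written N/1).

1/10

l's match ⇒ only the (l;m) 3-j factors differ between A and B.
A: triangle coeff Δ(1,2,3) = 1/105; Σ_t [0,0]: t=0:+1/48 = 1/48; (3j)²=1/105 [(1 2 3; 1 -2 1)], sign=+1
B: triangle coeff Δ(1,2,3) = 1/105; Σ_t [0,0]: t=0:+1/12 = 1/12; (3j)²=2/21 [(1 2 3; 1 1 -2)], sign=-1
I_A²/I_B² = (1/105)/(2/21) = 1/10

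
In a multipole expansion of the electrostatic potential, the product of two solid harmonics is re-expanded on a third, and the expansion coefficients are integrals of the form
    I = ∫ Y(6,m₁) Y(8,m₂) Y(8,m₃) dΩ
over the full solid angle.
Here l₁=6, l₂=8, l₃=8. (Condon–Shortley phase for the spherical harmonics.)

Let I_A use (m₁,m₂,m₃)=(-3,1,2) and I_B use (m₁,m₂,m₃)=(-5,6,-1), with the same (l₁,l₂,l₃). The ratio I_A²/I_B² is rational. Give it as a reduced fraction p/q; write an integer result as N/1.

324/4459

l's match ⇒ only the (l;m) 3-j factors differ between A and B.
A: triangle coeff Δ(6,8,8) = 1/13742520792; Σ_t [3,6]: t=3:−1/447897600 t=4:+1/82944000 t=5:−1/99532800 t=6:+1/783820800 = 11/10450944000; (3j)²=81/96577 [(6 8 8; -3 1 2)], sign=+1
B: triangle coeff Δ(6,8,8) = 1/13742520792; Σ_t [5,6]: t=5:−1/31352832000 t=6:+1/6967296000 = 1/8957952000; (3j)²=343/29716 [(6 8 8; -5 6 -1)], sign=-1
I_A²/I_B² = (81/96577)/(343/29716) = 324/4459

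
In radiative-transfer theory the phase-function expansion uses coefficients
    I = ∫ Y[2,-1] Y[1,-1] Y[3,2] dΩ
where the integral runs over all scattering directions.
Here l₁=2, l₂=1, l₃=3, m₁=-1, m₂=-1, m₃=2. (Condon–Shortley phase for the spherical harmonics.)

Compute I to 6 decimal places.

0.261169

m-sum 0 ✓  L=6 even ✓  1≤3≤3 ✓
Π(2lᵢ+1) = 5×3×7 = 105
triangle coeff Δ(2,1,3) = 1/105
Σ_t [0,0]: t=0:+1/4 = 1/4
(3j)²=3/35 [(2 1 3; 0 0 0)], sign=-1
Σ_t [0,0]: t=0:+1/12 = 1/12
(3j)²=2/21 [(2 1 3; -1 -1 2)], sign=-1
⇒ 4πI² = 6/7
I = (+1)√(6/7/(4π)) = 0.26116903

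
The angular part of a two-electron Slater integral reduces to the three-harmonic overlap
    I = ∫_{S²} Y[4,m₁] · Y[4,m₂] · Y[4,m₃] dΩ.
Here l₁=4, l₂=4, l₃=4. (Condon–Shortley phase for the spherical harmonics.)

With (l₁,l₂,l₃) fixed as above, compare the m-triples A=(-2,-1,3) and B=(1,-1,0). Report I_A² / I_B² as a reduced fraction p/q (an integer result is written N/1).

70/81

l's match ⇒ only the (l;m) 3-j factors differ between A and B.
A: triangle coeff Δ(4,4,4) = 1/450450; Σ_t [2,3]: t=2:+1/576 t=3:−1/864 = 1/1728; (3j)²=5/1287 [(4 4 4; -2 -1 3)], sign=-1
B: triangle coeff Δ(4,4,4) = 1/450450; Σ_t [0,3]: t=0:+1/864 t=1:−1/96 t=2:+1/144 t=3:−1/3456 = -1/384; (3j)²=9/2002 [(4 4 4; 1 -1 0)], sign=-1
I_A²/I_B² = (5/1287)/(9/2002) = 70/81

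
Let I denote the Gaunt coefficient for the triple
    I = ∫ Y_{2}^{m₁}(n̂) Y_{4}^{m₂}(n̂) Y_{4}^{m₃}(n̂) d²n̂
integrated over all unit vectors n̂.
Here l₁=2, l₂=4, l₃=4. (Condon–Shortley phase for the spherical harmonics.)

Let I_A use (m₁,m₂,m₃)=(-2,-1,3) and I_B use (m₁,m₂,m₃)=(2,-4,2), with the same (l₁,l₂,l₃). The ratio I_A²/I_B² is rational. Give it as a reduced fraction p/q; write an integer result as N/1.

9/4

l's match ⇒ only the (l;m) 3-j factors differ between A and B.
A: triangle coeff Δ(2,4,4) = 1/13860; Σ_t [2,2]: t=2:+1/480 = 1/480; (3j)²=3/110 [(2 4 4; -2 -1 3)], sign=-1
B: triangle coeff Δ(2,4,4) = 1/13860; Σ_t [0,0]: t=0:+1/2880 = 1/2880; (3j)²=2/165 [(2 4 4; 2 -4 2)], sign=+1
I_A²/I_B² = (3/110)/(2/165) = 9/4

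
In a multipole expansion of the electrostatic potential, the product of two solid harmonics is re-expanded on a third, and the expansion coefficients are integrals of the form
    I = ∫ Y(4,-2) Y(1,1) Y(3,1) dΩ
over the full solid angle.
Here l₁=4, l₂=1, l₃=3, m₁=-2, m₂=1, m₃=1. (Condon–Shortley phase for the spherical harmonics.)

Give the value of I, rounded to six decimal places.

0.238414

m-sum 0 ✓  L=8 even ✓  3≤3≤5 ✓
Π(2lᵢ+1) = 9×3×7 = 189
triangle coeff Δ(4,1,3) = 1/252
Σ_t [1,1]: t=1:−1/36 = -1/36
(3j)²=4/63 [(4 1 3; 0 0 0)], sign=+1
Σ_t [2,2]: t=2:+1/96 = 1/96
(3j)²=5/84 [(4 1 3; -2 1 1)], sign=+1
⇒ 4πI² = 5/7
I = (+1)√(5/7/(4π)) = 0.23841361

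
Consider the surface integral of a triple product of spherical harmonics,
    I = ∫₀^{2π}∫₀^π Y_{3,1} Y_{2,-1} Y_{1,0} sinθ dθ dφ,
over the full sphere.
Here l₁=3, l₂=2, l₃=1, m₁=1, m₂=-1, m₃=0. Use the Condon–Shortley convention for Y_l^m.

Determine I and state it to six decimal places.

Checks pass: Σm=0; 6 even; l₃=1∈[1,5].
(2·3+1)(2·2+1)(2·1+1) = 105
Δ: 4! 2! 0! / 7! → 1/105
sum: t=2:+1/4 = 1/4
3j²(3 2 1; 0 0 0) = Δ·Π!·Σ² = 3/35  (sign -1)
sum: t=1:−1/6 = -1/6
3j²(3 2 1; 1 -1 0) = Δ·Π!·Σ² = 8/105  (sign +1)
combine: 4πI² = 105·3/35·8/105 = 24/35
take √, sign -1: I = -0.23359668

-0.233597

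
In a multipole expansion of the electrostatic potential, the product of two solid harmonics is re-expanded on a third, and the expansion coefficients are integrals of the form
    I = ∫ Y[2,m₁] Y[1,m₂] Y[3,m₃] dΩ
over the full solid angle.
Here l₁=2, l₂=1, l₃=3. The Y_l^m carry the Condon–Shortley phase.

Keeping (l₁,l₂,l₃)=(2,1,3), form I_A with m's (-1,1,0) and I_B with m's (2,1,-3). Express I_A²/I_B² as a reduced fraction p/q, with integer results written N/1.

1/5

Same 2,1,3: normalisation and zero-m 3j drop out of the ratio.
A: Δ: 0! 4! 2! / 7! → 1/105; sum: t=0:+1/12 = 1/12; 3j²(2 1 3; -1 1 0) = Δ·Π!·Σ² = 1/35  (sign -1)
B: Δ: 0! 4! 2! / 7! → 1/105; sum: t=0:+1/48 = 1/48; 3j²(2 1 3; 2 1 -3) = Δ·Π!·Σ² = 1/7  (sign +1)
I_A²/I_B² = (1/35)/(1/7) = 1/5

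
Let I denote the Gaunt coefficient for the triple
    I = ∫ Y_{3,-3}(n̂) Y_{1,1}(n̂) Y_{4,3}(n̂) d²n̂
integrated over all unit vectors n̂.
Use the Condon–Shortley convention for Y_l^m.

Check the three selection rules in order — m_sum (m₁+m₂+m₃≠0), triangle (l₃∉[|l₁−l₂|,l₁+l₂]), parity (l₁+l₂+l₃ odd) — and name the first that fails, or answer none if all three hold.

Σmᵢ = 1  ✗
l₃∈[|l₁−l₂|,l₁+l₂]=[2,4], have l₃=4
Σlᵢ = 8 ⇒ even

m_sum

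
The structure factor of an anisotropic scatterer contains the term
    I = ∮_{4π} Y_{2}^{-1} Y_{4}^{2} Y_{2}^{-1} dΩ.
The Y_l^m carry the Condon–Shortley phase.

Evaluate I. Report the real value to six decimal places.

Checks pass: Σm=0; 8 even; l₃=2∈[2,6].
(2·2+1)(2·4+1)(2·2+1) = 225
Δ: 4! 0! 4! / 9! → 1/630
sum: t=2:+1/16 = 1/16
3j²(2 4 2; 0 0 0) = Δ·Π!·Σ² = 2/35  (sign +1)
sum: t=3:−1/36 = -1/36
3j²(2 4 2; -1 2 -1) = Δ·Π!·Σ² = 4/63  (sign +1)
combine: 4πI² = 225·2/35·4/63 = 40/49
take √, sign +1: I = 0.25487487

0.254875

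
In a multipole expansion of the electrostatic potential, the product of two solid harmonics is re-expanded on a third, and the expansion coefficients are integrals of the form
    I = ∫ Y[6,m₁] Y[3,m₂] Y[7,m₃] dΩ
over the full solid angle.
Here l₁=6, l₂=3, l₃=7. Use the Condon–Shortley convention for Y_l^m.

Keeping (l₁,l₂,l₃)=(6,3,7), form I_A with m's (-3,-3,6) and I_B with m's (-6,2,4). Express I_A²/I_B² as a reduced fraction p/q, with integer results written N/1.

195/44

l's match ⇒ only the (l;m) 3-j factors differ between A and B.
A: triangle coeff Δ(6,3,7) = 1/2042040; Σ_t [0,0]: t=0:+1/17418240 = 1/17418240; (3j)²=15/952 [(6 3 7; -3 -3 6)], sign=-1
B: triangle coeff Δ(6,3,7) = 1/2042040; Σ_t [2,2]: t=2:+1/43545600 = 1/43545600; (3j)²=11/3094 [(6 3 7; -6 2 4)], sign=-1
I_A²/I_B² = (15/952)/(11/3094) = 195/44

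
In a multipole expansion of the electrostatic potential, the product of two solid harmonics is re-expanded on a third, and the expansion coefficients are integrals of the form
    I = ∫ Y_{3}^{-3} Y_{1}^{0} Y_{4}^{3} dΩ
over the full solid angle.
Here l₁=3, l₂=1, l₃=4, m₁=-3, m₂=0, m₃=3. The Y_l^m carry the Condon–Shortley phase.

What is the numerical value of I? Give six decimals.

Checks pass: Σm=0; 8 even; l₃=4∈[2,4].
(2·3+1)(2·1+1)(2·4+1) = 189
Δ: 0! 6! 2! / 9! → 1/252
sum: t=0:+1/36 = 1/36
3j²(3 1 4; 0 0 0) = Δ·Π!·Σ² = 4/63  (sign +1)
sum: t=0:+1/720 = 1/720
3j²(3 1 4; -3 0 3) = Δ·Π!·Σ² = 1/36  (sign -1)
combine: 4πI² = 189·4/63·1/36 = 1/3
take √, sign -1: I = -0.16286750

-0.162868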